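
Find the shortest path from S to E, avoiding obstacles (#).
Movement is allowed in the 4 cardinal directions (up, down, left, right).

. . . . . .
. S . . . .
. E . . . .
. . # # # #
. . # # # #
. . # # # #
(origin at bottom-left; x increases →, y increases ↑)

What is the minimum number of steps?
1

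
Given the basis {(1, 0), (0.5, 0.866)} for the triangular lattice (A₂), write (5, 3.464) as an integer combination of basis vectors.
3b₁ + 4b₂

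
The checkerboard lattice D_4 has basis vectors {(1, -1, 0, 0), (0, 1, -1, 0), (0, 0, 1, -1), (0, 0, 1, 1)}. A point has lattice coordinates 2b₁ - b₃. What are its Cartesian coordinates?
(2, -2, -1, 1)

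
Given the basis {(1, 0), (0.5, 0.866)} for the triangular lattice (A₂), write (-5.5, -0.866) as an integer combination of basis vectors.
-5b₁ - b₂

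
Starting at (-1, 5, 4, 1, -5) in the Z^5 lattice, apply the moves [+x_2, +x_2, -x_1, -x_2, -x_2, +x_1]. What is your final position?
(-1, 5, 4, 1, -5)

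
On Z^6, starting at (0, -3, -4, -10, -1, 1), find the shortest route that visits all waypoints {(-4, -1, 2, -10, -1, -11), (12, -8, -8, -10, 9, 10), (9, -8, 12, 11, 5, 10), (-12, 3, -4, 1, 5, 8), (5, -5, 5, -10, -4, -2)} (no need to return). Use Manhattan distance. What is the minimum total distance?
208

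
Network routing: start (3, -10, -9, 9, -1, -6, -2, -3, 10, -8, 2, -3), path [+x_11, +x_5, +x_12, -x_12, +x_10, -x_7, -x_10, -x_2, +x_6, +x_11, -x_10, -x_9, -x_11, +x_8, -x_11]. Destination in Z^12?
(3, -11, -9, 9, 0, -5, -3, -2, 9, -9, 2, -3)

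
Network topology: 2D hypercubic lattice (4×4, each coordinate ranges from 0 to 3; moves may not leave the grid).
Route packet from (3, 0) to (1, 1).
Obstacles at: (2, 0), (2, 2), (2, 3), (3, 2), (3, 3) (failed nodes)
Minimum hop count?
3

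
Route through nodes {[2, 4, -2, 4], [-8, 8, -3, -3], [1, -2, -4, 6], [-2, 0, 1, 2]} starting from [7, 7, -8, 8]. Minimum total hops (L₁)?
66
(one optimal route: (7, 7, -8, 8) → (2, 4, -2, 4) → (1, -2, -4, 6) → (-2, 0, 1, 2) → (-8, 8, -3, -3))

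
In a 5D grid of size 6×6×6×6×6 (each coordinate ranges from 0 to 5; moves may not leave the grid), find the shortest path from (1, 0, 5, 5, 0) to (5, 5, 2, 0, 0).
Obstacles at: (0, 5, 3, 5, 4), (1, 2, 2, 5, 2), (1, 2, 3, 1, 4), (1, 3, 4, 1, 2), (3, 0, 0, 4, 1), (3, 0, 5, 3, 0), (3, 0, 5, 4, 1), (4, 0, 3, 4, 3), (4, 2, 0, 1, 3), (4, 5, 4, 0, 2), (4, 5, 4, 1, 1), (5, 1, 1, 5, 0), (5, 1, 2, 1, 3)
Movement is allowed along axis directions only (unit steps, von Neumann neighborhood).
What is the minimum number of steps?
17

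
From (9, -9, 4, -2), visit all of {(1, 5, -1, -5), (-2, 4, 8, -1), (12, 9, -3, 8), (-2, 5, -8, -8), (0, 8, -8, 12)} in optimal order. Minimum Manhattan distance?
106
(one optimal route: (9, -9, 4, -2) → (-2, 4, 8, -1) → (1, 5, -1, -5) → (-2, 5, -8, -8) → (0, 8, -8, 12) → (12, 9, -3, 8))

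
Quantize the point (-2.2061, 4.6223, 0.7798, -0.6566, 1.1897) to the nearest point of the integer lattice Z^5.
(-2, 5, 1, -1, 1)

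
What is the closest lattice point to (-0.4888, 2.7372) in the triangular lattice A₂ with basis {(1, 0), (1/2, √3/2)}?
(-0.5, 2.598)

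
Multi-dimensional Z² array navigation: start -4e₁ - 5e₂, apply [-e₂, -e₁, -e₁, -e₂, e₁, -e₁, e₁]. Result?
(-5, -7)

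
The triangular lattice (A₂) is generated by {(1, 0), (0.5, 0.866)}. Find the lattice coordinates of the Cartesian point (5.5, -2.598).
7b₁ - 3b₂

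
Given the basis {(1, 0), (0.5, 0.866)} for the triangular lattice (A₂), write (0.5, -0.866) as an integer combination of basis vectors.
b₁ - b₂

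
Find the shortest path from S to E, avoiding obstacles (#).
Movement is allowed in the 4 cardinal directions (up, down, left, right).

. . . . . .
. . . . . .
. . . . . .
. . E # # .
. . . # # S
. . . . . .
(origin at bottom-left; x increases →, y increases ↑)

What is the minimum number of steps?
6
(one shortest path: (5, 1) → (5, 0) → (4, 0) → (3, 0) → (2, 0) → (2, 1) → (2, 2))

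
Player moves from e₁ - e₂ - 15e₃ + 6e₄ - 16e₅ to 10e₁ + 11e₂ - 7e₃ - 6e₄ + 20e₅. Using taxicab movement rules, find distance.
77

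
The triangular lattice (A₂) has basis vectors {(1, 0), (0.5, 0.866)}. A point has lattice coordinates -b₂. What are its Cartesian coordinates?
(-0.5, -0.866)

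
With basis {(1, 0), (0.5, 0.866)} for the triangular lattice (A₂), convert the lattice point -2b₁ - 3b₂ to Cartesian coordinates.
(-3.5, -2.598)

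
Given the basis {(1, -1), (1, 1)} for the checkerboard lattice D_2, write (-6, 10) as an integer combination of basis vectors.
-8b₁ + 2b₂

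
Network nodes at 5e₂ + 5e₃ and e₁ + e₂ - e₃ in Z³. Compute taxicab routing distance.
11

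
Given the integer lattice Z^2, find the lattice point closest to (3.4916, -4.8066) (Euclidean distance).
(3, -5)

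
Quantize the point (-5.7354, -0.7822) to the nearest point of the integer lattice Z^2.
(-6, -1)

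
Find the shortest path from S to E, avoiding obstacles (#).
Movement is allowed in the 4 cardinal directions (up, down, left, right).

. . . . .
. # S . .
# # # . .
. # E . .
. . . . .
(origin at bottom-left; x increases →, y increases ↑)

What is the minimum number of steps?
4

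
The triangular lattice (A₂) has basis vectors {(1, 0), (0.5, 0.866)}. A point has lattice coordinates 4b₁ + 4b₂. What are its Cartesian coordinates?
(6, 3.464)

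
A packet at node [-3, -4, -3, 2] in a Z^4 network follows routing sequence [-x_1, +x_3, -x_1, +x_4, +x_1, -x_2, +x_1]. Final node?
(-3, -5, -2, 3)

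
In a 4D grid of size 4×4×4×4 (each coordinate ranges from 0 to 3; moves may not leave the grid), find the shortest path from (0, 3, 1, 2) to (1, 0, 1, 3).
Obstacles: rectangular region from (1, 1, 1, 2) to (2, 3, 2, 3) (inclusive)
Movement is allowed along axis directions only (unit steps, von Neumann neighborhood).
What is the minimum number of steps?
5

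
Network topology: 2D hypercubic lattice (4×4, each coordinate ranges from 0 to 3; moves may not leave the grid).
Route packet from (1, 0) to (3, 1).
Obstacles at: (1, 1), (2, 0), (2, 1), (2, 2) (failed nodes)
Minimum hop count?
9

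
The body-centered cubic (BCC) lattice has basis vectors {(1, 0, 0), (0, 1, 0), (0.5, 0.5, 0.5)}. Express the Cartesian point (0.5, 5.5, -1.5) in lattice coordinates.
2b₁ + 7b₂ - 3b₃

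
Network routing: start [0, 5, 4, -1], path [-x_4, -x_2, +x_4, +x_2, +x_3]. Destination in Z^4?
(0, 5, 5, -1)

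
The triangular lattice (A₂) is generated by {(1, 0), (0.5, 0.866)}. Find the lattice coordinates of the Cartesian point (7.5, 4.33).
5b₁ + 5b₂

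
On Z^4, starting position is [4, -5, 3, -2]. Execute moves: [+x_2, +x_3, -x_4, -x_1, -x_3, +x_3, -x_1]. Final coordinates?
(2, -4, 4, -3)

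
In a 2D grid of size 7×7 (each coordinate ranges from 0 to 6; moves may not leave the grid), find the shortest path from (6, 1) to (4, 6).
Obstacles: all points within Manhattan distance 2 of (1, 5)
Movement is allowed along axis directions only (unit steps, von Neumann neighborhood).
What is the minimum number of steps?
7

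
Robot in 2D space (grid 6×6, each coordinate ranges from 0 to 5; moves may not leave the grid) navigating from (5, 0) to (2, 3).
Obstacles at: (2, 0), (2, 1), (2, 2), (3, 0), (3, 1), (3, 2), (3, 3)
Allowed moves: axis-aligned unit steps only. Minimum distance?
8
(one shortest path: (5, 0) → (4, 0) → (4, 1) → (4, 2) → (4, 3) → (4, 4) → (3, 4) → (2, 4) → (2, 3))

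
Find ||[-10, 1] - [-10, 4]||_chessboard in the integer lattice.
3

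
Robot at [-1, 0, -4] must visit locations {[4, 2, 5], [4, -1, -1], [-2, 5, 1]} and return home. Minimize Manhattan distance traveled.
42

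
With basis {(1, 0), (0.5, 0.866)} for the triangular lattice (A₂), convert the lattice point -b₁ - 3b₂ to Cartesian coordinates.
(-2.5, -2.598)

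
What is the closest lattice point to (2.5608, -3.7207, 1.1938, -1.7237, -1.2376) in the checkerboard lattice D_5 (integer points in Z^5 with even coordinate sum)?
(2, -4, 1, -2, -1)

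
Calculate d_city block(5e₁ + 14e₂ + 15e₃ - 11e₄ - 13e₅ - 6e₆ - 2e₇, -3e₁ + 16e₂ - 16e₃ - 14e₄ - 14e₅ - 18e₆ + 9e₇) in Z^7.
68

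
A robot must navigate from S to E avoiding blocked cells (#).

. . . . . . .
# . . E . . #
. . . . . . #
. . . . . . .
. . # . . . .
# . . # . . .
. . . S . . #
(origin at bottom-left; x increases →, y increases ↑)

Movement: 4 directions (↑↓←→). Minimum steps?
7
(one shortest path: (3, 0) → (4, 0) → (4, 1) → (4, 2) → (3, 2) → (3, 3) → (3, 4) → (3, 5))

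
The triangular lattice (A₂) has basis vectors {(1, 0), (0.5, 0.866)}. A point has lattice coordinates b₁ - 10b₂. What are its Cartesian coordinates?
(-4, -8.66)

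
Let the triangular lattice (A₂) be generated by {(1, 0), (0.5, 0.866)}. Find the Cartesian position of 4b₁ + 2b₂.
(5, 1.732)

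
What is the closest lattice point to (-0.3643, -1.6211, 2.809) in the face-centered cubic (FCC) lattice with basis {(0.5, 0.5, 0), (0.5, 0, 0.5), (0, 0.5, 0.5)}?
(-0.5, -1.5, 3)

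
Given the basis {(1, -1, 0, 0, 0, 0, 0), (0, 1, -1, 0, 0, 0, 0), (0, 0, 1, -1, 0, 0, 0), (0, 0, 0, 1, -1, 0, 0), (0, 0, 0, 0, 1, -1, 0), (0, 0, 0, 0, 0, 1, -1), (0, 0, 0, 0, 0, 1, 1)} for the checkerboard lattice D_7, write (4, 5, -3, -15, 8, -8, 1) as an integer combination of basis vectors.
4b₁ + 9b₂ + 6b₃ - 9b₄ - b₅ - 5b₆ - 4b₇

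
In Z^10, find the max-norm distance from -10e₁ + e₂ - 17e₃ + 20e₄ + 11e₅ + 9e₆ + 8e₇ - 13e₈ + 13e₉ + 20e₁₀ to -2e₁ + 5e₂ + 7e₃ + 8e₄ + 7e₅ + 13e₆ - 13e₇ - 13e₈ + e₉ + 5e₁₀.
24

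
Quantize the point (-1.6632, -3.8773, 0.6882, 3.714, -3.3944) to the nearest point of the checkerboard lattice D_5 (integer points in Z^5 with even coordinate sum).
(-2, -4, 1, 4, -3)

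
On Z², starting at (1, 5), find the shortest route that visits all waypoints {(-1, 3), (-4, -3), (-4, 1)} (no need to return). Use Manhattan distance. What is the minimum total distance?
13
(one optimal route: (1, 5) → (-1, 3) → (-4, 1) → (-4, -3))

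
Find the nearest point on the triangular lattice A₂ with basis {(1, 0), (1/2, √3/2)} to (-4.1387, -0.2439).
(-4, 0)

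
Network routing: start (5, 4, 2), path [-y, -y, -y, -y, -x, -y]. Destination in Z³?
(4, -1, 2)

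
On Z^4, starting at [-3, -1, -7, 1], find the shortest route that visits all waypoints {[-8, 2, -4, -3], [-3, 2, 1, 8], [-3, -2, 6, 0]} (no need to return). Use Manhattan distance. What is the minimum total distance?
53
(one optimal route: (-3, -1, -7, 1) → (-8, 2, -4, -3) → (-3, 2, 1, 8) → (-3, -2, 6, 0))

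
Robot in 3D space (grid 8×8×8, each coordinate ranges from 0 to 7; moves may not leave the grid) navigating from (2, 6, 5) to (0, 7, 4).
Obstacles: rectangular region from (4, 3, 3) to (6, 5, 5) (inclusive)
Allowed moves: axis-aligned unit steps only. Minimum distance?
4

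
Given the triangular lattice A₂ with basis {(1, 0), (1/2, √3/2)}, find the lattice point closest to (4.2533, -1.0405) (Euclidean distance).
(4.5, -0.866)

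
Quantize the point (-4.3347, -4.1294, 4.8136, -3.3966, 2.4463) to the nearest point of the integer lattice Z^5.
(-4, -4, 5, -3, 2)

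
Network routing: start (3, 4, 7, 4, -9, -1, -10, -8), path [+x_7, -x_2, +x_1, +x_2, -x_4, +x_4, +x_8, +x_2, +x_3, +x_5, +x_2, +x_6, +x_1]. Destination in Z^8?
(5, 6, 8, 4, -8, 0, -9, -7)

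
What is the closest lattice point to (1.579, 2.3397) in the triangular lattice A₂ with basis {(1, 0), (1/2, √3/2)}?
(1.5, 2.598)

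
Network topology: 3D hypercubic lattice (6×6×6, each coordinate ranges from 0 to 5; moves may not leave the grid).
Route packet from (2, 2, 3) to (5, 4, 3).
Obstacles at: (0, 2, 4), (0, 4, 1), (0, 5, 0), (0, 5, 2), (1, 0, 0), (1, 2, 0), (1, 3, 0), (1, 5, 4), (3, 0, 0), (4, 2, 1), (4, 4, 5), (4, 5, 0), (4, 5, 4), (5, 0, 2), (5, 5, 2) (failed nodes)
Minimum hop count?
5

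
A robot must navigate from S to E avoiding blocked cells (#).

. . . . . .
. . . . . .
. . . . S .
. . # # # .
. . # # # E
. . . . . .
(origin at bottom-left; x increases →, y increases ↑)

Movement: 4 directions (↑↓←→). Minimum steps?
3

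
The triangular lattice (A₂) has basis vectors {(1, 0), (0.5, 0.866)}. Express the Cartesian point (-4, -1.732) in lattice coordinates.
-3b₁ - 2b₂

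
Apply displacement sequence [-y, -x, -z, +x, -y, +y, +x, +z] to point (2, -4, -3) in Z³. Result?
(3, -5, -3)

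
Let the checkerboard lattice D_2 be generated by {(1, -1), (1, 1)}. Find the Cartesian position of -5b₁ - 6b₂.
(-11, -1)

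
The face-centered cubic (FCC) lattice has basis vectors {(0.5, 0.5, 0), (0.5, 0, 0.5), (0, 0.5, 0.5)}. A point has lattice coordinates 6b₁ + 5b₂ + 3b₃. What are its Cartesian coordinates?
(5.5, 4.5, 4)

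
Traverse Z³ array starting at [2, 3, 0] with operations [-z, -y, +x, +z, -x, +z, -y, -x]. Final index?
(1, 1, 1)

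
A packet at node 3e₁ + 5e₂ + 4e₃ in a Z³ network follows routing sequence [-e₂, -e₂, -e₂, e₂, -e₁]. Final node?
(2, 3, 4)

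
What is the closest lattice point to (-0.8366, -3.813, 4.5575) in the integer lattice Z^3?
(-1, -4, 5)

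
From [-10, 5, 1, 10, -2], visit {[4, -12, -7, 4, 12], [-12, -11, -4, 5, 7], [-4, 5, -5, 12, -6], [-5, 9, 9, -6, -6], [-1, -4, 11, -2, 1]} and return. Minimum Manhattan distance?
196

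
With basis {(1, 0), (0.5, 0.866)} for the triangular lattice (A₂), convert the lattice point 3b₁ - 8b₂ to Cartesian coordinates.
(-1, -6.928)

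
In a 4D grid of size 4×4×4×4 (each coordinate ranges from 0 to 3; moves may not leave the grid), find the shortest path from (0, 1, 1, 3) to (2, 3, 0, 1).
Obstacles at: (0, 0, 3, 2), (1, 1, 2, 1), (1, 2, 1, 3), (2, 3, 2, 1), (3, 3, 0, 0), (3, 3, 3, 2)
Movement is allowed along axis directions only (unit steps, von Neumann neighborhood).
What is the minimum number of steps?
7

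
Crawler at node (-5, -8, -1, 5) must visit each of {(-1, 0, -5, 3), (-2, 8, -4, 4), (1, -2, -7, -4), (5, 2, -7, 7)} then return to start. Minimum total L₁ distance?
92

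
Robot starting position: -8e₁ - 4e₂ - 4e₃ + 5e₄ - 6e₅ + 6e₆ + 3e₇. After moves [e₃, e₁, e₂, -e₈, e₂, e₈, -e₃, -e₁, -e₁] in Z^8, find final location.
(-9, -2, -4, 5, -6, 6, 3, 0)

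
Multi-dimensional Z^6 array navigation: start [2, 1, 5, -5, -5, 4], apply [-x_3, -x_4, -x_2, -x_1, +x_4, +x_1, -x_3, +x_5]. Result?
(2, 0, 3, -5, -4, 4)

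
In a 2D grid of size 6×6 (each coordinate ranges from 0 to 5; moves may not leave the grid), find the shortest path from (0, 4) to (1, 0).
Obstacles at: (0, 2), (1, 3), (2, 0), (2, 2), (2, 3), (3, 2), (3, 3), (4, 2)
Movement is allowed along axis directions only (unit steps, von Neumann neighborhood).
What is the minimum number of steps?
13
(one shortest path: (0, 4) → (1, 4) → (2, 4) → (3, 4) → (4, 4) → (5, 4) → (5, 3) → (5, 2) → (5, 1) → (4, 1) → (3, 1) → (2, 1) → (1, 1) → (1, 0))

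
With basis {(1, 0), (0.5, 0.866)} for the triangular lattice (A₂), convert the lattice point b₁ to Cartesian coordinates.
(1, 0)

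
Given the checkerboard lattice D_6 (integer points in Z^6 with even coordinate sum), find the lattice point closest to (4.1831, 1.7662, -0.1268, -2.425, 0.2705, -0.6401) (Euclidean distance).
(4, 2, 0, -3, 0, -1)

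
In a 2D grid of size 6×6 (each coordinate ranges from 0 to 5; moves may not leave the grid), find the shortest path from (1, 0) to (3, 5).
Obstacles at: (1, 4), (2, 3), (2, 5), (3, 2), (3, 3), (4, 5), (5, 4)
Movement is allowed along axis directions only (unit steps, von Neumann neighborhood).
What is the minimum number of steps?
9
(one shortest path: (1, 0) → (2, 0) → (3, 0) → (4, 0) → (4, 1) → (4, 2) → (4, 3) → (4, 4) → (3, 4) → (3, 5))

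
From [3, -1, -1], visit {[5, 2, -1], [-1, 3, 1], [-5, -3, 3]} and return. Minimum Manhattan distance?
40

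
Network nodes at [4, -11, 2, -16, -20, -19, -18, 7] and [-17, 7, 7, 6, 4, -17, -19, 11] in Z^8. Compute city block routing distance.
97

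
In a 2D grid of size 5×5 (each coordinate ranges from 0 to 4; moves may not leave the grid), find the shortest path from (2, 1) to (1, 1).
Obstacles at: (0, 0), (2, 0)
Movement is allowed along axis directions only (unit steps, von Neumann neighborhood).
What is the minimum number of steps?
1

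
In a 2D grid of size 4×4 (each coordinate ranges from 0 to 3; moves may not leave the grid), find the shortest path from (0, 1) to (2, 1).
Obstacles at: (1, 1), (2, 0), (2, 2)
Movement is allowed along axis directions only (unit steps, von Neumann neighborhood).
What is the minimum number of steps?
8
(one shortest path: (0, 1) → (0, 2) → (1, 2) → (1, 3) → (2, 3) → (3, 3) → (3, 2) → (3, 1) → (2, 1))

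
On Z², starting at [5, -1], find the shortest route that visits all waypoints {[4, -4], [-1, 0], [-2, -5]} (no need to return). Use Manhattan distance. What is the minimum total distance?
17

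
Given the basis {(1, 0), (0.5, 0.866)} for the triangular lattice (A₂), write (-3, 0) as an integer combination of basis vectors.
-3b₁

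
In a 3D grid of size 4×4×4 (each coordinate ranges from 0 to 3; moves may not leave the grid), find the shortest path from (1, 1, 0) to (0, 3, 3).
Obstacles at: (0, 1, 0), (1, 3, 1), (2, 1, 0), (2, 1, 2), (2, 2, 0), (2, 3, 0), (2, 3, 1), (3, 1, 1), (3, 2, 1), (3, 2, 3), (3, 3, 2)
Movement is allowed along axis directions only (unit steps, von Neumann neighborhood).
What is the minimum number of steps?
6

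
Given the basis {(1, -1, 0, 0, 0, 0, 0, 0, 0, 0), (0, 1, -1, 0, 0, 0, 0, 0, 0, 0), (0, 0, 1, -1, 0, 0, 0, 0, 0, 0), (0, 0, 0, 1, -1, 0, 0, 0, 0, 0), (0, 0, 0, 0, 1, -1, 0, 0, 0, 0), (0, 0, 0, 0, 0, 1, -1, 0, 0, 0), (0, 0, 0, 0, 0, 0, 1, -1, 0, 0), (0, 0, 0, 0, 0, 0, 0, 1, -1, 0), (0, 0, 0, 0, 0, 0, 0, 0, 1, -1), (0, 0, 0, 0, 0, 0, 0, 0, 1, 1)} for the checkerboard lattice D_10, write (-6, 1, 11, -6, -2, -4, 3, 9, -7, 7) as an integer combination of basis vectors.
-6b₁ - 5b₂ + 6b₃ - 2b₅ - 6b₆ - 3b₇ + 6b₈ - 4b₉ + 3b₁₀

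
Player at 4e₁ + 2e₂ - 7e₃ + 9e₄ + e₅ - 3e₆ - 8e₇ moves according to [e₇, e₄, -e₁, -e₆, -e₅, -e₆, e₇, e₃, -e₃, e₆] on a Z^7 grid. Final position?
(3, 2, -7, 10, 0, -4, -6)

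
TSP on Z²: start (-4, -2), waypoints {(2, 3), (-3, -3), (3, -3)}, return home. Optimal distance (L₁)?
26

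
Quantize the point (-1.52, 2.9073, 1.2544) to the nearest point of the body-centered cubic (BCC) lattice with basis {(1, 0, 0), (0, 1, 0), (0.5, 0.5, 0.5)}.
(-1.5, 2.5, 1.5)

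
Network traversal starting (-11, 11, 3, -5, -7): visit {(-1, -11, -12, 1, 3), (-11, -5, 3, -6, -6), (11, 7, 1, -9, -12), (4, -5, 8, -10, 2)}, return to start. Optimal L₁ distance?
186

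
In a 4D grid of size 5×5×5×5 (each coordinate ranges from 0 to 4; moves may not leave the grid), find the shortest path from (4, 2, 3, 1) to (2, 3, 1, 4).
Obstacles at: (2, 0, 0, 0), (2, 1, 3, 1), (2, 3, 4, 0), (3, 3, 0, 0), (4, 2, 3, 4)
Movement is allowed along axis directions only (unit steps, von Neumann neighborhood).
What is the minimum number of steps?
8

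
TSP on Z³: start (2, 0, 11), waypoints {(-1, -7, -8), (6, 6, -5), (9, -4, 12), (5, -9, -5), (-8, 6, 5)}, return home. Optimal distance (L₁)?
118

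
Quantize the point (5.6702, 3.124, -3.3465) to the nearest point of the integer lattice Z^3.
(6, 3, -3)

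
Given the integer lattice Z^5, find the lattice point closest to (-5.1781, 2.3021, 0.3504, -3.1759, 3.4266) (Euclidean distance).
(-5, 2, 0, -3, 3)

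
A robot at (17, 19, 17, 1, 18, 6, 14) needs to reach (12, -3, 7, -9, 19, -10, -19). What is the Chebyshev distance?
33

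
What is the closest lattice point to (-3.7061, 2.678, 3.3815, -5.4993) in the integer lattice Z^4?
(-4, 3, 3, -5)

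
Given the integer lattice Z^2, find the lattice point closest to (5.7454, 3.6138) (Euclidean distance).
(6, 4)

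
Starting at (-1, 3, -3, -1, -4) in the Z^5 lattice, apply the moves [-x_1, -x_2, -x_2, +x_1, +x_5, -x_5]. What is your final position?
(-1, 1, -3, -1, -4)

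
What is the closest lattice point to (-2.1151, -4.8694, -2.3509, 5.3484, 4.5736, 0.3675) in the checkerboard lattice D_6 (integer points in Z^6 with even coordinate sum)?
(-2, -5, -2, 5, 4, 0)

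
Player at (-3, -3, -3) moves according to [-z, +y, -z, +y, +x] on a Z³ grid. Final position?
(-2, -1, -5)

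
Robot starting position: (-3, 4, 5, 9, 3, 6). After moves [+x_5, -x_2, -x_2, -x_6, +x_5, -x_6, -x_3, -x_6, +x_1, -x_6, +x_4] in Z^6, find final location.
(-2, 2, 4, 10, 5, 2)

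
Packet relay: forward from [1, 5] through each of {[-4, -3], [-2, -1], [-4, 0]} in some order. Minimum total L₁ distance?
15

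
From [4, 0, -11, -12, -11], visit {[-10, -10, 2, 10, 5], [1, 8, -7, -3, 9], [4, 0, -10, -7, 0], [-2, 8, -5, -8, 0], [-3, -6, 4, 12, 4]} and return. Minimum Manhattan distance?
192
(one optimal route: (4, 0, -11, -12, -11) → (4, 0, -10, -7, 0) → (-3, -6, 4, 12, 4) → (-10, -10, 2, 10, 5) → (1, 8, -7, -3, 9) → (-2, 8, -5, -8, 0) → (4, 0, -11, -12, -11))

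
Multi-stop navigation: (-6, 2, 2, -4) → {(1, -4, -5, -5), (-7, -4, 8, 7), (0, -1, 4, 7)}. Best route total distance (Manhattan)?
60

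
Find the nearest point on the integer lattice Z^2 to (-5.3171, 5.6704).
(-5, 6)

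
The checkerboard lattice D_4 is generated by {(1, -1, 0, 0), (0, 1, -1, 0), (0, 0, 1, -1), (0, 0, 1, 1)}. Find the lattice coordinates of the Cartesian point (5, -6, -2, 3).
5b₁ - b₂ - 3b₃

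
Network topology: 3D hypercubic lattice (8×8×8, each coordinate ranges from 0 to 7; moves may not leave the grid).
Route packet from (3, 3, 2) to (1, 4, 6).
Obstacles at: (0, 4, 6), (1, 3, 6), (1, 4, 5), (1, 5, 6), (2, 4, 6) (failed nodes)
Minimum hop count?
9
(one shortest path: (3, 3, 2) → (2, 3, 2) → (2, 3, 3) → (2, 3, 4) → (2, 3, 5) → (2, 3, 6) → (2, 3, 7) → (1, 3, 7) → (1, 4, 7) → (1, 4, 6))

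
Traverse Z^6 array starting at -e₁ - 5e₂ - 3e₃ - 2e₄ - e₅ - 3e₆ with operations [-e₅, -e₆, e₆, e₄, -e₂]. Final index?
(-1, -6, -3, -1, -2, -3)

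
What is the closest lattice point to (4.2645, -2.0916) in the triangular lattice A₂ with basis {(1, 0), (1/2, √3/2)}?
(4, -1.732)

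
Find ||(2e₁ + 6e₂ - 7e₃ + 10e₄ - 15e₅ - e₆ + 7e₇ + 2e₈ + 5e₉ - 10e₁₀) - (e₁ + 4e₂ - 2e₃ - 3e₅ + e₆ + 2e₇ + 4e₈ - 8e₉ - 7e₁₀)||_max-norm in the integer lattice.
13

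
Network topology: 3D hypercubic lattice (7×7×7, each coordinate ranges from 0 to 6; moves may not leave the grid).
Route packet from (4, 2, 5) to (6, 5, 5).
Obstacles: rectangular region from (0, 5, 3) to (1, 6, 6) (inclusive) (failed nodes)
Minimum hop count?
5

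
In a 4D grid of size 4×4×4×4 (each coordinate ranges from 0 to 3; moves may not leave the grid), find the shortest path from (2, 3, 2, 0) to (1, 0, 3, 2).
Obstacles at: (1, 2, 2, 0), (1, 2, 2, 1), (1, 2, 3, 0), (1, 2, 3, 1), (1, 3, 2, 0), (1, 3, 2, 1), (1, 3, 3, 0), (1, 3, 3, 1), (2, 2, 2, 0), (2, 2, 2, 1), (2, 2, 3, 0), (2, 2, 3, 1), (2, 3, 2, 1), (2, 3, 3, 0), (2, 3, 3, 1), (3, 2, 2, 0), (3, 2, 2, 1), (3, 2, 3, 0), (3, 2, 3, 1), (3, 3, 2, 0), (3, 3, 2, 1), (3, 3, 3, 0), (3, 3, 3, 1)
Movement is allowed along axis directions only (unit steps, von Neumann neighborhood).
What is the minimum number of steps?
9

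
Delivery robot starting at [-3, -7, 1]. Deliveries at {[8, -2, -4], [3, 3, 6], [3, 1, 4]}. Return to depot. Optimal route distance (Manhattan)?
62
(one optimal route: (-3, -7, 1) → (8, -2, -4) → (3, 3, 6) → (3, 1, 4) → (-3, -7, 1))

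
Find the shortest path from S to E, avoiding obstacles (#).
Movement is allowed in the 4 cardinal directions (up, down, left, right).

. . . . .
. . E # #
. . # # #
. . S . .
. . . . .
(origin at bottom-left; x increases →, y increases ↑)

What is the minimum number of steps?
4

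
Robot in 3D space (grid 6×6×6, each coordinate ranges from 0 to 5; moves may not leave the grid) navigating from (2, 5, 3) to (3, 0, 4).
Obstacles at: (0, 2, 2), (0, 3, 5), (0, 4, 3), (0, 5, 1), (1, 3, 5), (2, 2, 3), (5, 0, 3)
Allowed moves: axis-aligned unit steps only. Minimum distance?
7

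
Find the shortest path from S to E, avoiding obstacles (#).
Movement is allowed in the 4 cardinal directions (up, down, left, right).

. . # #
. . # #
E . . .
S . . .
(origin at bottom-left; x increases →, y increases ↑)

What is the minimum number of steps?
1
(one shortest path: (0, 0) → (0, 1))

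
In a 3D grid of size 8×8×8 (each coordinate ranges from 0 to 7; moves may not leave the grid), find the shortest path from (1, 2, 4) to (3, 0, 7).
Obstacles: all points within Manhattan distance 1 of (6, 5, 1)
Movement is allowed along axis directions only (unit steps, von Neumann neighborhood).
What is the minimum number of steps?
7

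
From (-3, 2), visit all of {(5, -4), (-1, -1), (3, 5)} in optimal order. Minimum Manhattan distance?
25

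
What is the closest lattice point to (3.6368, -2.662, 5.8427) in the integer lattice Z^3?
(4, -3, 6)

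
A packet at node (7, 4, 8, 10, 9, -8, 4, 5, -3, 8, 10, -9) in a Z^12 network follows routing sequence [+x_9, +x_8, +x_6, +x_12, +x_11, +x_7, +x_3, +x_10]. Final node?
(7, 4, 9, 10, 9, -7, 5, 6, -2, 9, 11, -8)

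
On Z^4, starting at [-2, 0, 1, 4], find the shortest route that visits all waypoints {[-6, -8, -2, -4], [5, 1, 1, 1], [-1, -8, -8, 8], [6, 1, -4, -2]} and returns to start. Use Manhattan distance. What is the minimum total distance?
90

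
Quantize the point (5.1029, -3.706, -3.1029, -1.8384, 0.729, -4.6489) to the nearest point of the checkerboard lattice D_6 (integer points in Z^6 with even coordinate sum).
(5, -4, -3, -2, 1, -5)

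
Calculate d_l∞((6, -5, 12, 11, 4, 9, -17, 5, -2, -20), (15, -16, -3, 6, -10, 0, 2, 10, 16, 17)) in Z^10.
37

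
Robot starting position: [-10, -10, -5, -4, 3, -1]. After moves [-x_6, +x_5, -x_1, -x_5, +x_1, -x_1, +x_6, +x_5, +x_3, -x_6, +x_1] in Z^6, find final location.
(-10, -10, -4, -4, 4, -2)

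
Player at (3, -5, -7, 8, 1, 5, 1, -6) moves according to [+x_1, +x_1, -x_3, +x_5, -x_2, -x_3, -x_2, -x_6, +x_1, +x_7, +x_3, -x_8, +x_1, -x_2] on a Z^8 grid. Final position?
(7, -8, -8, 8, 2, 4, 2, -7)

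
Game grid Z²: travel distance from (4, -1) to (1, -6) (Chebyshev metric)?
5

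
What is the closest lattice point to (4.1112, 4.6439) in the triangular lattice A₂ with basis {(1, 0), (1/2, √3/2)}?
(4.5, 4.33)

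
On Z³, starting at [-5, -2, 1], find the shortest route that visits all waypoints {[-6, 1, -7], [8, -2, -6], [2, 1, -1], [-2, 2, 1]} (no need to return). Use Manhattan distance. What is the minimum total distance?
46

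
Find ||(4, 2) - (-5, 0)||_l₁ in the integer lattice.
11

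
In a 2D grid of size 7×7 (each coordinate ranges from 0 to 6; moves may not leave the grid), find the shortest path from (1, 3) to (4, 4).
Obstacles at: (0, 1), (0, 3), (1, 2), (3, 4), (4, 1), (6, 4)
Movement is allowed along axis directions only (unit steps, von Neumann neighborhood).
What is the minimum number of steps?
4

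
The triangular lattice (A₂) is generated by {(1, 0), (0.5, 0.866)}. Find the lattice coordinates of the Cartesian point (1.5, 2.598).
3b₂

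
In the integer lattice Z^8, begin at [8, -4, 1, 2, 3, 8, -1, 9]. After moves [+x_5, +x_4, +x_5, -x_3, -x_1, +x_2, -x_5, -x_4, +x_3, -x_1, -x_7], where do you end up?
(6, -3, 1, 2, 4, 8, -2, 9)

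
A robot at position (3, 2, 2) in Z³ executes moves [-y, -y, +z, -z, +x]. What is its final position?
(4, 0, 2)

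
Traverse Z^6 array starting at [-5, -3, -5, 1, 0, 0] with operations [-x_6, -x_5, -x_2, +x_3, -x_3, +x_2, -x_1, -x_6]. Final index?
(-6, -3, -5, 1, -1, -2)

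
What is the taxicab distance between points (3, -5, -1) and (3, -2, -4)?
6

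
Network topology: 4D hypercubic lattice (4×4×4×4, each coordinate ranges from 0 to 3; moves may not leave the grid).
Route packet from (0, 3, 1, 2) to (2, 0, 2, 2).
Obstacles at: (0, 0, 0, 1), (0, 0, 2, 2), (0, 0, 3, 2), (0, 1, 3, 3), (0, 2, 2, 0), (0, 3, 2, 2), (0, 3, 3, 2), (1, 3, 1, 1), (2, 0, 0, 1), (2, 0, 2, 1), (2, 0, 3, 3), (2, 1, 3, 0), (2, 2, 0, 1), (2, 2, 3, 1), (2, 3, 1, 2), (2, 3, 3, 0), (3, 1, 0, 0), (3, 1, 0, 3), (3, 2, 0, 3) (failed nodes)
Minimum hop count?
6
(one shortest path: (0, 3, 1, 2) → (1, 3, 1, 2) → (1, 2, 1, 2) → (2, 2, 1, 2) → (2, 1, 1, 2) → (2, 0, 1, 2) → (2, 0, 2, 2))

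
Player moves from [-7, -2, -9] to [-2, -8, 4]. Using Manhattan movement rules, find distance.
24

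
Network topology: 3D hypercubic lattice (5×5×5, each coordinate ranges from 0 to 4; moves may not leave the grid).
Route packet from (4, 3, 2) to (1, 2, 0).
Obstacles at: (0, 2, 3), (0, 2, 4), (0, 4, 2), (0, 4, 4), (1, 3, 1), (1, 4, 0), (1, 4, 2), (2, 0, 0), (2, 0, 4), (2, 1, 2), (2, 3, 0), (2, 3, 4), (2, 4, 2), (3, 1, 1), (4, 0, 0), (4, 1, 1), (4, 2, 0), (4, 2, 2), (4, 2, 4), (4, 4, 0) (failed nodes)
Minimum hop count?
6
(one shortest path: (4, 3, 2) → (3, 3, 2) → (2, 3, 2) → (1, 3, 2) → (1, 2, 2) → (1, 2, 1) → (1, 2, 0))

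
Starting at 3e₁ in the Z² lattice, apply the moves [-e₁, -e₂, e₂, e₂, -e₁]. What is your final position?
(1, 1)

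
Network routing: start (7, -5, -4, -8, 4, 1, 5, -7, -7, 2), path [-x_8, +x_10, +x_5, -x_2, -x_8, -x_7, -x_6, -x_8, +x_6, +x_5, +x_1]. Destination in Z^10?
(8, -6, -4, -8, 6, 1, 4, -10, -7, 3)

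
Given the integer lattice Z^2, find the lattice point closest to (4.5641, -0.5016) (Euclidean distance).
(5, -1)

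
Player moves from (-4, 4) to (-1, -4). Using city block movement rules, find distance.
11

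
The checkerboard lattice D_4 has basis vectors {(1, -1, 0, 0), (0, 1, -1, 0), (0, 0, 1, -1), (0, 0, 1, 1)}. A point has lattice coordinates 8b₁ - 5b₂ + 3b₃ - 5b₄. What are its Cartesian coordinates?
(8, -13, 3, -8)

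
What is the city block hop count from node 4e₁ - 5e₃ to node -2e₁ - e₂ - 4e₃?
8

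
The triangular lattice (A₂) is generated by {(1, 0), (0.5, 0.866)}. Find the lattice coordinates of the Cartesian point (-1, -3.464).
b₁ - 4b₂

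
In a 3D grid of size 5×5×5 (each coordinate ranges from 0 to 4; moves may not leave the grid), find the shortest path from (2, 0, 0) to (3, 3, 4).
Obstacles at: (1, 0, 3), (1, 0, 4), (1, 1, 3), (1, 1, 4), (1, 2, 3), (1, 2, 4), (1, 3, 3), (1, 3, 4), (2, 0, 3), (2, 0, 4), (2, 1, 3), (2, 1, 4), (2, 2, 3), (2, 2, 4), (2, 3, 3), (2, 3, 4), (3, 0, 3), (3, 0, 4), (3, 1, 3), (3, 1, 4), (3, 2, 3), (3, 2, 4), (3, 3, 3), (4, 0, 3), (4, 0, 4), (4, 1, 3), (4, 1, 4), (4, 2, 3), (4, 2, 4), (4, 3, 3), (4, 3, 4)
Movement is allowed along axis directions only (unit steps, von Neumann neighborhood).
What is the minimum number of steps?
10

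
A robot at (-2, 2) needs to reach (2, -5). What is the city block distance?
11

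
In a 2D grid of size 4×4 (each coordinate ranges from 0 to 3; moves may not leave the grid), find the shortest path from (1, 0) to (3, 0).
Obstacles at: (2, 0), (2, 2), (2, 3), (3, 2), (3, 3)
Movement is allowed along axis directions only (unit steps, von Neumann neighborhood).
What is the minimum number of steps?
4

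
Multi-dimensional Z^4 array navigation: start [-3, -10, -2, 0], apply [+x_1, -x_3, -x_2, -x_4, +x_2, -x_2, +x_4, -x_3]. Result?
(-2, -11, -4, 0)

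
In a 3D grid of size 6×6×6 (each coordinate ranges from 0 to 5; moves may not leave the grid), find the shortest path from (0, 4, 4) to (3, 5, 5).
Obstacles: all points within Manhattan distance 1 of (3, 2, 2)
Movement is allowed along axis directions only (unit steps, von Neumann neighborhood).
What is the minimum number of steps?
5
(one shortest path: (0, 4, 4) → (1, 4, 4) → (2, 4, 4) → (3, 4, 4) → (3, 5, 4) → (3, 5, 5))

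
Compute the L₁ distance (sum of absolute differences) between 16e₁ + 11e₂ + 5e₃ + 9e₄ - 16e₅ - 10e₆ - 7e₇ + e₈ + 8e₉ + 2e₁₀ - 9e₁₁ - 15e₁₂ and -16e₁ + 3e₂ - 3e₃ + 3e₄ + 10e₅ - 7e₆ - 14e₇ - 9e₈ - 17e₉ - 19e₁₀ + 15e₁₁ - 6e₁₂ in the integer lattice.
179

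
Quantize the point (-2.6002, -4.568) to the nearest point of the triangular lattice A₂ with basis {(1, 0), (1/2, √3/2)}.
(-2.5, -4.33)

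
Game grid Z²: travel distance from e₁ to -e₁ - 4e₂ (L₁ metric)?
6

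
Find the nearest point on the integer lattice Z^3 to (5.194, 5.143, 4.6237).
(5, 5, 5)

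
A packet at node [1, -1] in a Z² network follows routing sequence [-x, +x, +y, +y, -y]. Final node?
(1, 0)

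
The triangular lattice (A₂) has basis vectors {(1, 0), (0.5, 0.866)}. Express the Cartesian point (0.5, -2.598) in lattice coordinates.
2b₁ - 3b₂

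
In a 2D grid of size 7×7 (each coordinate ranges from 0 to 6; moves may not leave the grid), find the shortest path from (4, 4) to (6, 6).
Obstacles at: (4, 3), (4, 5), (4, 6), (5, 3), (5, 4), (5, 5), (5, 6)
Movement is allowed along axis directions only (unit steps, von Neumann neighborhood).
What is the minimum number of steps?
10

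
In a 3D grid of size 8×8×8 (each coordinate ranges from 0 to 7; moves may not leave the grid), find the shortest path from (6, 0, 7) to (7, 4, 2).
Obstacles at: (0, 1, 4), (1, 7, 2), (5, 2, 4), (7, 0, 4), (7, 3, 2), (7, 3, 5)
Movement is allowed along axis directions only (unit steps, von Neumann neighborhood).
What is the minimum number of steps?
10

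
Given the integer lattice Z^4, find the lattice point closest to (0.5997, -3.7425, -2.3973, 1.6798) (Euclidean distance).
(1, -4, -2, 2)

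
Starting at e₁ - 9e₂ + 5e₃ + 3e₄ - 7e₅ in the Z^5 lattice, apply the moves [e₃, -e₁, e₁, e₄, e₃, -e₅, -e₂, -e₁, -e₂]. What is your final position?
(0, -11, 7, 4, -8)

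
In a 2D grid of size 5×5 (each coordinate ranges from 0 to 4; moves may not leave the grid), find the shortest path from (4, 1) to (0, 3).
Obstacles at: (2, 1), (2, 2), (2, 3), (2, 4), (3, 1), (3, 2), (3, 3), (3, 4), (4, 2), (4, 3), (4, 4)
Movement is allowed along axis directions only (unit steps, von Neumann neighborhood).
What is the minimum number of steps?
8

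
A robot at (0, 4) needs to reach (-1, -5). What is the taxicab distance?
10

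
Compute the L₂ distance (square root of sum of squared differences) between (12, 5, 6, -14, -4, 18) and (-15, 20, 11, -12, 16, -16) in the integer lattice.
50.3885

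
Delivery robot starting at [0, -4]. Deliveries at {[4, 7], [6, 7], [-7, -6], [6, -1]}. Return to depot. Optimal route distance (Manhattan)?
52
(one optimal route: (0, -4) → (4, 7) → (6, 7) → (6, -1) → (-7, -6) → (0, -4))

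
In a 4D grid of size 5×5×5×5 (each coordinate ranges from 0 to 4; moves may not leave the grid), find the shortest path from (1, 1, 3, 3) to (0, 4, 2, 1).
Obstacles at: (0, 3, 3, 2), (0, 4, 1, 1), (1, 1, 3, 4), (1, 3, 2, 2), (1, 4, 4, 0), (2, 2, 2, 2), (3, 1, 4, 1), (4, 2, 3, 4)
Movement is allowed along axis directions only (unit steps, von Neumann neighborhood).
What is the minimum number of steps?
7
(one shortest path: (1, 1, 3, 3) → (0, 1, 3, 3) → (0, 2, 3, 3) → (0, 3, 3, 3) → (0, 4, 3, 3) → (0, 4, 2, 3) → (0, 4, 2, 2) → (0, 4, 2, 1))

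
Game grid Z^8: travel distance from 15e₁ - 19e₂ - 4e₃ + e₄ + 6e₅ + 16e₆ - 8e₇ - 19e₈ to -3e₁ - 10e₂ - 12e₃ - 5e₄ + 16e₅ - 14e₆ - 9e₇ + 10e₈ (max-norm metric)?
30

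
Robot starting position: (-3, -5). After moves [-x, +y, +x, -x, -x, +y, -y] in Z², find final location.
(-5, -4)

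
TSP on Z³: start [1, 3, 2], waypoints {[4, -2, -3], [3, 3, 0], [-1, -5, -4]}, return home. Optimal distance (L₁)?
38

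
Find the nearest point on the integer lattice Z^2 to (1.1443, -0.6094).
(1, -1)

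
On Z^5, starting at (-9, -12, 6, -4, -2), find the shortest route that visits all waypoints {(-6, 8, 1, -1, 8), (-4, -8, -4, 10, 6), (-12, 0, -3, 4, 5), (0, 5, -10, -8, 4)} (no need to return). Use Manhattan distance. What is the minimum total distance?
122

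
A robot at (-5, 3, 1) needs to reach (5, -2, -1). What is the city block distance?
17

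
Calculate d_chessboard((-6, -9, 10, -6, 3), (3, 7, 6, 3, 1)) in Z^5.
16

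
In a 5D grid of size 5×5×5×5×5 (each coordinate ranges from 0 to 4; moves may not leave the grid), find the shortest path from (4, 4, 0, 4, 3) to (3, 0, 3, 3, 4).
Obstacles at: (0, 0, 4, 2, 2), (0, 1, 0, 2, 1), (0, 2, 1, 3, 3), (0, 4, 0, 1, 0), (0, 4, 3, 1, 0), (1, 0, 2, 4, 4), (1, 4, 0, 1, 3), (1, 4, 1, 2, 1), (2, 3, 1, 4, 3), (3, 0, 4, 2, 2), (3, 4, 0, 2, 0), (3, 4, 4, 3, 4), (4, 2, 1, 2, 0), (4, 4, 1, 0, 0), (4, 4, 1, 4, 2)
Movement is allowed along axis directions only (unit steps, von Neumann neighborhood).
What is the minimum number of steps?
10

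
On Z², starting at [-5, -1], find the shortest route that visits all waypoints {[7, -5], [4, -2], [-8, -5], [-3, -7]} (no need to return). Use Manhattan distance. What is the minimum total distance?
32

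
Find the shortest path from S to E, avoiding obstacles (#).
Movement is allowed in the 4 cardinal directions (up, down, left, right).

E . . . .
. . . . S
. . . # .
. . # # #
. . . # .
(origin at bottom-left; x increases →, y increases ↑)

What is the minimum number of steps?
5
(one shortest path: (4, 3) → (3, 3) → (2, 3) → (1, 3) → (0, 3) → (0, 4))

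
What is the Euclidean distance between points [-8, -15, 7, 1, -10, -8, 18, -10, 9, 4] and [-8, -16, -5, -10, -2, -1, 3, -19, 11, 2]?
26.3249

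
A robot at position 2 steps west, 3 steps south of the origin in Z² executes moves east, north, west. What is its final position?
(-2, -2)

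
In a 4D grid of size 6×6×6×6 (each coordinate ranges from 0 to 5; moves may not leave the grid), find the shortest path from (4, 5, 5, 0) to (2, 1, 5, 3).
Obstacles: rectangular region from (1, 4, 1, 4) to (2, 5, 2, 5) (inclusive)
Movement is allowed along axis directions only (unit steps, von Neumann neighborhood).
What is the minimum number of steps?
9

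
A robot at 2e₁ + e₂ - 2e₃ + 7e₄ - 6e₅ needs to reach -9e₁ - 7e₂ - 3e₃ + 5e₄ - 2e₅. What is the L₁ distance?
26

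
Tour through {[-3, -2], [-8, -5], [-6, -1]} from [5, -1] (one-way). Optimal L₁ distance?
19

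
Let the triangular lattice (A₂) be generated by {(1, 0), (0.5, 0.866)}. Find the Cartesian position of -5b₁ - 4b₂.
(-7, -3.464)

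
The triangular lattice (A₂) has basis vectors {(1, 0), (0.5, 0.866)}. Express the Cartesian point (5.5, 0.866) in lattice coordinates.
5b₁ + b₂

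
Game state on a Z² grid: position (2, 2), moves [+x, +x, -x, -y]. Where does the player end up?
(3, 1)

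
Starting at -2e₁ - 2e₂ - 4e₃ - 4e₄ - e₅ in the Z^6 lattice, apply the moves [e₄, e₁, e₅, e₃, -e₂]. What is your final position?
(-1, -3, -3, -3, 0, 0)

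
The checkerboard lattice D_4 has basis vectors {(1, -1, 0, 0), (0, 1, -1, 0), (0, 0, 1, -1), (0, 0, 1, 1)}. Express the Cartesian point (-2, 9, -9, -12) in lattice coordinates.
-2b₁ + 7b₂ + 5b₃ - 7b₄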